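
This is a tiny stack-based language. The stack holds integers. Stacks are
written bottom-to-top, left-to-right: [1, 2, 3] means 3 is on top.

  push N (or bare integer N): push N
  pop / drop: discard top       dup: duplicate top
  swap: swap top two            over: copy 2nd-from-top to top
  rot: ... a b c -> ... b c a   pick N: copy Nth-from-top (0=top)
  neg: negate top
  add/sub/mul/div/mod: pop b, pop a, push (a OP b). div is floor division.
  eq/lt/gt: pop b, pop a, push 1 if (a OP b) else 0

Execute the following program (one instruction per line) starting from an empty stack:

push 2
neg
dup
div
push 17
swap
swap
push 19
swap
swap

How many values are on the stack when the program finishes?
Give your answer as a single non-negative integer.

After 'push 2': stack = [2] (depth 1)
After 'neg': stack = [-2] (depth 1)
After 'dup': stack = [-2, -2] (depth 2)
After 'div': stack = [1] (depth 1)
After 'push 17': stack = [1, 17] (depth 2)
After 'swap': stack = [17, 1] (depth 2)
After 'swap': stack = [1, 17] (depth 2)
After 'push 19': stack = [1, 17, 19] (depth 3)
After 'swap': stack = [1, 19, 17] (depth 3)
After 'swap': stack = [1, 17, 19] (depth 3)

Answer: 3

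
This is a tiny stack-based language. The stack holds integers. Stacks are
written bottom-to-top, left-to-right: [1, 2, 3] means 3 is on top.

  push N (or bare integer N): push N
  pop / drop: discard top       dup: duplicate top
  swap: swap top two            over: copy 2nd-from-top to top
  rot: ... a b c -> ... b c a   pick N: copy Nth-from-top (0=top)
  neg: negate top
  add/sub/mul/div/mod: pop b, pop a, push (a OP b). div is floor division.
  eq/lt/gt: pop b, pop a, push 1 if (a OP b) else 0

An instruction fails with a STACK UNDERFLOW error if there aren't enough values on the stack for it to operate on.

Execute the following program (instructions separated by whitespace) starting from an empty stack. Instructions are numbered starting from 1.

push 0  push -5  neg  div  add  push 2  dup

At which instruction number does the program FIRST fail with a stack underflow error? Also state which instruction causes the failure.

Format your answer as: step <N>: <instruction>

Answer: step 5: add

Derivation:
Step 1 ('push 0'): stack = [0], depth = 1
Step 2 ('push -5'): stack = [0, -5], depth = 2
Step 3 ('neg'): stack = [0, 5], depth = 2
Step 4 ('div'): stack = [0], depth = 1
Step 5 ('add'): needs 2 value(s) but depth is 1 — STACK UNDERFLOW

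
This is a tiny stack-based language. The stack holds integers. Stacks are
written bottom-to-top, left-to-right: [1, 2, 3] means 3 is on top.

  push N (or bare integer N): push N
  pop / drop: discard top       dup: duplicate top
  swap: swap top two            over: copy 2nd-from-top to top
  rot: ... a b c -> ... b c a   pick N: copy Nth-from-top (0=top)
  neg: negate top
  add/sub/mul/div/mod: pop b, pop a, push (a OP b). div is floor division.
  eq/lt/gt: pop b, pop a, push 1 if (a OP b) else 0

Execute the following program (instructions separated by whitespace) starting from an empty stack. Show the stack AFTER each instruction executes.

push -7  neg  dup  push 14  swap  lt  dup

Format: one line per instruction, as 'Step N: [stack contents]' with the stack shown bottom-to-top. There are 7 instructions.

Step 1: [-7]
Step 2: [7]
Step 3: [7, 7]
Step 4: [7, 7, 14]
Step 5: [7, 14, 7]
Step 6: [7, 0]
Step 7: [7, 0, 0]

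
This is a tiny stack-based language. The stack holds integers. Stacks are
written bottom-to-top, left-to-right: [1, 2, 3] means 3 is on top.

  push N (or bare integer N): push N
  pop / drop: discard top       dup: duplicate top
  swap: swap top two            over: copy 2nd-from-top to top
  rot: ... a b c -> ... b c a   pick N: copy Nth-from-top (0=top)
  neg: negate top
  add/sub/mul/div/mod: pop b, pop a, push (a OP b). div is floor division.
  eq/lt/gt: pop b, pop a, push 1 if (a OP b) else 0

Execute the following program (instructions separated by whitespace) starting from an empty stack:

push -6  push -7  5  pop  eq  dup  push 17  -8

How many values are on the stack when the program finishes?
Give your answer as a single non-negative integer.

Answer: 4

Derivation:
After 'push -6': stack = [-6] (depth 1)
After 'push -7': stack = [-6, -7] (depth 2)
After 'push 5': stack = [-6, -7, 5] (depth 3)
After 'pop': stack = [-6, -7] (depth 2)
After 'eq': stack = [0] (depth 1)
After 'dup': stack = [0, 0] (depth 2)
After 'push 17': stack = [0, 0, 17] (depth 3)
After 'push -8': stack = [0, 0, 17, -8] (depth 4)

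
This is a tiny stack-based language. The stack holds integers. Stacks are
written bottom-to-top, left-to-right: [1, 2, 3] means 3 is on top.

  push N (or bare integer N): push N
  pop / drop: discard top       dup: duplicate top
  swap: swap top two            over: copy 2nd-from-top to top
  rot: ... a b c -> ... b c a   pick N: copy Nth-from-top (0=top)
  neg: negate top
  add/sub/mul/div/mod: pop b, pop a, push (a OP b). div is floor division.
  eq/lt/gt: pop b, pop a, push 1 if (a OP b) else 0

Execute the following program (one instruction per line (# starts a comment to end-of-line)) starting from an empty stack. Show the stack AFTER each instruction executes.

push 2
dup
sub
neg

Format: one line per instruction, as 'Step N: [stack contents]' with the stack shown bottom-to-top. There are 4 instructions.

Step 1: [2]
Step 2: [2, 2]
Step 3: [0]
Step 4: [0]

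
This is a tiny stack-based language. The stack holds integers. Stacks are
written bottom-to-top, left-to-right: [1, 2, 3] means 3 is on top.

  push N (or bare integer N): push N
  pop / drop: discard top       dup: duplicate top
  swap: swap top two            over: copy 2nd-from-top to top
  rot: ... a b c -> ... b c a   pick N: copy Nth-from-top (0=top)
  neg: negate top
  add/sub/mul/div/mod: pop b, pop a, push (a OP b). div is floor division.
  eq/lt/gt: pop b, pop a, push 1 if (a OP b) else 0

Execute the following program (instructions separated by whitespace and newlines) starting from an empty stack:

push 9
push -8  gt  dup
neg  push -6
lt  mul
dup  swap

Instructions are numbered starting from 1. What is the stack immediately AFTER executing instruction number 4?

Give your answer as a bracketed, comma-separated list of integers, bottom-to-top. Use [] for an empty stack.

Step 1 ('push 9'): [9]
Step 2 ('push -8'): [9, -8]
Step 3 ('gt'): [1]
Step 4 ('dup'): [1, 1]

Answer: [1, 1]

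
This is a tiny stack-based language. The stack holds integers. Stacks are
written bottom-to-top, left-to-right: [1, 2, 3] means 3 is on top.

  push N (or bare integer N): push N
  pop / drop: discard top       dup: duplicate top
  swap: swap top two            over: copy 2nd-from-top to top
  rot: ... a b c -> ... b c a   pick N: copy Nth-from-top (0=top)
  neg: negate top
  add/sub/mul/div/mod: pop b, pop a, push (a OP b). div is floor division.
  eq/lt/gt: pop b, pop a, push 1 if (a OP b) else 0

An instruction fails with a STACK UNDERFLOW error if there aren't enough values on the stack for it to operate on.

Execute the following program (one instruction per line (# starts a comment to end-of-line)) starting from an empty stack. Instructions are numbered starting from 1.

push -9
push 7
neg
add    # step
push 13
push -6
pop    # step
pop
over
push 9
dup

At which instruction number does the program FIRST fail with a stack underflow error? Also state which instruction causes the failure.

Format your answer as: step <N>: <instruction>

Answer: step 9: over

Derivation:
Step 1 ('push -9'): stack = [-9], depth = 1
Step 2 ('push 7'): stack = [-9, 7], depth = 2
Step 3 ('neg'): stack = [-9, -7], depth = 2
Step 4 ('add'): stack = [-16], depth = 1
Step 5 ('push 13'): stack = [-16, 13], depth = 2
Step 6 ('push -6'): stack = [-16, 13, -6], depth = 3
Step 7 ('pop'): stack = [-16, 13], depth = 2
Step 8 ('pop'): stack = [-16], depth = 1
Step 9 ('over'): needs 2 value(s) but depth is 1 — STACK UNDERFLOW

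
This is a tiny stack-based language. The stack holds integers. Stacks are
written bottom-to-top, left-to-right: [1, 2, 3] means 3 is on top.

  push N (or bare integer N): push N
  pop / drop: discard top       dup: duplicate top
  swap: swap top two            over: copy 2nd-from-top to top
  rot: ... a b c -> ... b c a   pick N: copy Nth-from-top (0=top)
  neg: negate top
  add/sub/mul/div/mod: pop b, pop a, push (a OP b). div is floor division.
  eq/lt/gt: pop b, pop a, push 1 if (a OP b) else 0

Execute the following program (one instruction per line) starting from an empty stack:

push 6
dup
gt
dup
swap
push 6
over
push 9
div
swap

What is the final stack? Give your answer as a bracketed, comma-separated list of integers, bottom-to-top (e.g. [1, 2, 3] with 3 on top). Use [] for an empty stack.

After 'push 6': [6]
After 'dup': [6, 6]
After 'gt': [0]
After 'dup': [0, 0]
After 'swap': [0, 0]
After 'push 6': [0, 0, 6]
After 'over': [0, 0, 6, 0]
After 'push 9': [0, 0, 6, 0, 9]
After 'div': [0, 0, 6, 0]
After 'swap': [0, 0, 0, 6]

Answer: [0, 0, 0, 6]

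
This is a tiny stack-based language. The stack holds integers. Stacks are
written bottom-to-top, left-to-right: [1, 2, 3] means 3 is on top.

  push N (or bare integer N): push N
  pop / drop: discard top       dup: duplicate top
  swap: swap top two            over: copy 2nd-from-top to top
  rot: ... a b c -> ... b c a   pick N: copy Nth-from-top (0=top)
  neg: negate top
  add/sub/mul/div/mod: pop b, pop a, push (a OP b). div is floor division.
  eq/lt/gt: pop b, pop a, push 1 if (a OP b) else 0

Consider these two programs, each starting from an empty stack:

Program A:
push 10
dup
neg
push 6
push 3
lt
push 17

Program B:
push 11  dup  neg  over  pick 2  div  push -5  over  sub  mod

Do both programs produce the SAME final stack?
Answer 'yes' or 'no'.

Program A trace:
  After 'push 10': [10]
  After 'dup': [10, 10]
  After 'neg': [10, -10]
  After 'push 6': [10, -10, 6]
  After 'push 3': [10, -10, 6, 3]
  After 'lt': [10, -10, 0]
  After 'push 17': [10, -10, 0, 17]
Program A final stack: [10, -10, 0, 17]

Program B trace:
  After 'push 11': [11]
  After 'dup': [11, 11]
  After 'neg': [11, -11]
  After 'over': [11, -11, 11]
  After 'pick 2': [11, -11, 11, 11]
  After 'div': [11, -11, 1]
  After 'push -5': [11, -11, 1, -5]
  After 'over': [11, -11, 1, -5, 1]
  After 'sub': [11, -11, 1, -6]
  After 'mod': [11, -11, -5]
Program B final stack: [11, -11, -5]
Same: no

Answer: no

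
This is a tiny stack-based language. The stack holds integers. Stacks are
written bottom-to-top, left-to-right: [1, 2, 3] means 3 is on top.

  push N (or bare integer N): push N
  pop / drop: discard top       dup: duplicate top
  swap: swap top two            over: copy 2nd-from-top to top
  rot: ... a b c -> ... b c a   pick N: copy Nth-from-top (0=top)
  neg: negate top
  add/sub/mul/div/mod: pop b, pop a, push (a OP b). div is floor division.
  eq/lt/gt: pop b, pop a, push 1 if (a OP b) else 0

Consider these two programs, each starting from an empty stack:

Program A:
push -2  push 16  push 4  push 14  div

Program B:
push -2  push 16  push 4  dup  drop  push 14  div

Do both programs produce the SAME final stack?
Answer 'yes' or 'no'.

Program A trace:
  After 'push -2': [-2]
  After 'push 16': [-2, 16]
  After 'push 4': [-2, 16, 4]
  After 'push 14': [-2, 16, 4, 14]
  After 'div': [-2, 16, 0]
Program A final stack: [-2, 16, 0]

Program B trace:
  After 'push -2': [-2]
  After 'push 16': [-2, 16]
  After 'push 4': [-2, 16, 4]
  After 'dup': [-2, 16, 4, 4]
  After 'drop': [-2, 16, 4]
  After 'push 14': [-2, 16, 4, 14]
  After 'div': [-2, 16, 0]
Program B final stack: [-2, 16, 0]
Same: yes

Answer: yes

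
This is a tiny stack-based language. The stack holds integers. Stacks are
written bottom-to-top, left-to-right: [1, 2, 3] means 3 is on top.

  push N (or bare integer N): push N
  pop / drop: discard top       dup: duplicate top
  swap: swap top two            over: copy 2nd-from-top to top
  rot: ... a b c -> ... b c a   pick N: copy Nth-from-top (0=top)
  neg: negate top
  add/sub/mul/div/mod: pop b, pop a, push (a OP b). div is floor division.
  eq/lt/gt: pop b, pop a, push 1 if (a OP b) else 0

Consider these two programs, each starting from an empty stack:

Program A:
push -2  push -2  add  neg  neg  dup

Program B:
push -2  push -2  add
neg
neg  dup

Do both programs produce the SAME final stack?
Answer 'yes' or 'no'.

Answer: yes

Derivation:
Program A trace:
  After 'push -2': [-2]
  After 'push -2': [-2, -2]
  After 'add': [-4]
  After 'neg': [4]
  After 'neg': [-4]
  After 'dup': [-4, -4]
Program A final stack: [-4, -4]

Program B trace:
  After 'push -2': [-2]
  After 'push -2': [-2, -2]
  After 'add': [-4]
  After 'neg': [4]
  After 'neg': [-4]
  After 'dup': [-4, -4]
Program B final stack: [-4, -4]
Same: yes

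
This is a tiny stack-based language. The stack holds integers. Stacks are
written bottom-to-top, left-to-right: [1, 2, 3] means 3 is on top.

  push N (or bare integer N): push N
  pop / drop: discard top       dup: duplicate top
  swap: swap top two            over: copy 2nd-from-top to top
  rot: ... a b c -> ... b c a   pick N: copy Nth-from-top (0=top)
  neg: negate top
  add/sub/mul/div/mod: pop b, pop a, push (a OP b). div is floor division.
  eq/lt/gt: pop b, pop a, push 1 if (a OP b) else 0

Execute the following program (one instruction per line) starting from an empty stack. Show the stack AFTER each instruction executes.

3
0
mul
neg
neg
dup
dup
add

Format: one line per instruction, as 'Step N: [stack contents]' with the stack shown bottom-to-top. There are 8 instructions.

Step 1: [3]
Step 2: [3, 0]
Step 3: [0]
Step 4: [0]
Step 5: [0]
Step 6: [0, 0]
Step 7: [0, 0, 0]
Step 8: [0, 0]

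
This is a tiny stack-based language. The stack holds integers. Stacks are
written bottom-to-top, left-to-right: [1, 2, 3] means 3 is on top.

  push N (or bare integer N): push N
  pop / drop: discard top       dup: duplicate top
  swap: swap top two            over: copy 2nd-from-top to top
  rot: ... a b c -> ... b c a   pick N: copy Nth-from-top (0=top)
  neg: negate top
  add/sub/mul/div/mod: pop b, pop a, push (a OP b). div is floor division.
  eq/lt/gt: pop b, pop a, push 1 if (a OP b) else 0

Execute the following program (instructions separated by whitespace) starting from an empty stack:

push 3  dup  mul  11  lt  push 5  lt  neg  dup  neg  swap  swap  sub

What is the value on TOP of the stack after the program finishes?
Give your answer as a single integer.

Answer: -2

Derivation:
After 'push 3': [3]
After 'dup': [3, 3]
After 'mul': [9]
After 'push 11': [9, 11]
After 'lt': [1]
After 'push 5': [1, 5]
After 'lt': [1]
After 'neg': [-1]
After 'dup': [-1, -1]
After 'neg': [-1, 1]
After 'swap': [1, -1]
After 'swap': [-1, 1]
After 'sub': [-2]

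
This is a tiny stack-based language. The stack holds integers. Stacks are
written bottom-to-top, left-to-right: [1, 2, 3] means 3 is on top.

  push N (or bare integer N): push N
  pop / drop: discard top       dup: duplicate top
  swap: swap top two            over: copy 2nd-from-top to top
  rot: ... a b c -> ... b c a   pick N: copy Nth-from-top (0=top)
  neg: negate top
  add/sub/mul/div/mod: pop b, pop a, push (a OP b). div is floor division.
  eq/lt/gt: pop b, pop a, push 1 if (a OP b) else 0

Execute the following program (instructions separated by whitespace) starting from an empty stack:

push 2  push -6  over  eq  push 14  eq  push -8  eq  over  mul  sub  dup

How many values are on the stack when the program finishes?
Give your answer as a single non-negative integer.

Answer: 2

Derivation:
After 'push 2': stack = [2] (depth 1)
After 'push -6': stack = [2, -6] (depth 2)
After 'over': stack = [2, -6, 2] (depth 3)
After 'eq': stack = [2, 0] (depth 2)
After 'push 14': stack = [2, 0, 14] (depth 3)
After 'eq': stack = [2, 0] (depth 2)
After 'push -8': stack = [2, 0, -8] (depth 3)
After 'eq': stack = [2, 0] (depth 2)
After 'over': stack = [2, 0, 2] (depth 3)
After 'mul': stack = [2, 0] (depth 2)
After 'sub': stack = [2] (depth 1)
After 'dup': stack = [2, 2] (depth 2)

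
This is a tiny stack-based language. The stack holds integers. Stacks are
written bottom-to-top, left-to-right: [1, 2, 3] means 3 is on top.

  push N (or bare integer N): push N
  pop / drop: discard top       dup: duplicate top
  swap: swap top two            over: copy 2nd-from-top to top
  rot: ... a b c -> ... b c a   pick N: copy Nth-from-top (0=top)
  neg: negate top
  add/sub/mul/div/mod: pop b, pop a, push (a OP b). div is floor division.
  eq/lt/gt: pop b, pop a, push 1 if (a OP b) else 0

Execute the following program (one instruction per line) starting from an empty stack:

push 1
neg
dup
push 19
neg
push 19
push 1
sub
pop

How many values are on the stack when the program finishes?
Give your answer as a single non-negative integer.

Answer: 3

Derivation:
After 'push 1': stack = [1] (depth 1)
After 'neg': stack = [-1] (depth 1)
After 'dup': stack = [-1, -1] (depth 2)
After 'push 19': stack = [-1, -1, 19] (depth 3)
After 'neg': stack = [-1, -1, -19] (depth 3)
After 'push 19': stack = [-1, -1, -19, 19] (depth 4)
After 'push 1': stack = [-1, -1, -19, 19, 1] (depth 5)
After 'sub': stack = [-1, -1, -19, 18] (depth 4)
After 'pop': stack = [-1, -1, -19] (depth 3)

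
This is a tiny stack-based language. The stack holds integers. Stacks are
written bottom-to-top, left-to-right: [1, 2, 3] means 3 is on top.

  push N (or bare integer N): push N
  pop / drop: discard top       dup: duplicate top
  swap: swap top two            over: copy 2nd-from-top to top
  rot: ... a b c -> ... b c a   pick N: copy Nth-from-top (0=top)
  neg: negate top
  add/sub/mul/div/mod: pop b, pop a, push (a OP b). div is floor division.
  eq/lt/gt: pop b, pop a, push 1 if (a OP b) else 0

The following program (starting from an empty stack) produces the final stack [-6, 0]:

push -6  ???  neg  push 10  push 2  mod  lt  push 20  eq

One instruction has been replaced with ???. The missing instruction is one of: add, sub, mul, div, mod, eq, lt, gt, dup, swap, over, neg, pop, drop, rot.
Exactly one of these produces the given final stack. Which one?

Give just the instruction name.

Stack before ???: [-6]
Stack after ???:  [-6, -6]
The instruction that transforms [-6] -> [-6, -6] is: dup

Answer: dup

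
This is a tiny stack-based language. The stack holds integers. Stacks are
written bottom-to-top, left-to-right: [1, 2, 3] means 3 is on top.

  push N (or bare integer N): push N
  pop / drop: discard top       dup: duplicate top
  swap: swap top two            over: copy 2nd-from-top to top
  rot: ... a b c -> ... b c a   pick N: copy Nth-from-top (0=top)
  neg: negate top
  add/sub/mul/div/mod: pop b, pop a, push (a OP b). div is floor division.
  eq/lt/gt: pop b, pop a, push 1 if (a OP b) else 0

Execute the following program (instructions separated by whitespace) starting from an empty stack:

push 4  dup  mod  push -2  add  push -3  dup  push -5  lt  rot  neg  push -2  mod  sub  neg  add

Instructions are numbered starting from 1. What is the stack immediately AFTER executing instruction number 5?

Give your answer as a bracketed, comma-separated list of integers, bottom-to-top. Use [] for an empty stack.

Answer: [-2]

Derivation:
Step 1 ('push 4'): [4]
Step 2 ('dup'): [4, 4]
Step 3 ('mod'): [0]
Step 4 ('push -2'): [0, -2]
Step 5 ('add'): [-2]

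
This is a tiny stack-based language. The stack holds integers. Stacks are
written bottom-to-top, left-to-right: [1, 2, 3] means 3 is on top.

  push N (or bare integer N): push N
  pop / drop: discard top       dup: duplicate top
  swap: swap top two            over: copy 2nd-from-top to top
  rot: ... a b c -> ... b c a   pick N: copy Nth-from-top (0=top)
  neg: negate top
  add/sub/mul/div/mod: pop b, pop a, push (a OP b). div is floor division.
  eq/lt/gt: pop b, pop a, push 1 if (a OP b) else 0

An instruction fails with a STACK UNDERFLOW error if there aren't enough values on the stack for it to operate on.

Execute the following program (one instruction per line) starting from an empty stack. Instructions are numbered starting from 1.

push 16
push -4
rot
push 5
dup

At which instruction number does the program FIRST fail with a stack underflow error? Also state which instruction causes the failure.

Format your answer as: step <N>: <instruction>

Answer: step 3: rot

Derivation:
Step 1 ('push 16'): stack = [16], depth = 1
Step 2 ('push -4'): stack = [16, -4], depth = 2
Step 3 ('rot'): needs 3 value(s) but depth is 2 — STACK UNDERFLOW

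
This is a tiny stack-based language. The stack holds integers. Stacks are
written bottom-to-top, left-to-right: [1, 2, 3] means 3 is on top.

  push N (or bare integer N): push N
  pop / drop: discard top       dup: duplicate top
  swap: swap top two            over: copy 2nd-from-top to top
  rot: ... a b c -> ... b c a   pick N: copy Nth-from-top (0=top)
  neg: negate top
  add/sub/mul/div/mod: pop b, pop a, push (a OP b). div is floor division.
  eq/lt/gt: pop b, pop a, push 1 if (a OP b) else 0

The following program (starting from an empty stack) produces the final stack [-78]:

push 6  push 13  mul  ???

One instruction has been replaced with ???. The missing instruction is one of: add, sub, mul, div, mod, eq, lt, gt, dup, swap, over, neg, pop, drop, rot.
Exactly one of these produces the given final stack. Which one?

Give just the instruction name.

Answer: neg

Derivation:
Stack before ???: [78]
Stack after ???:  [-78]
The instruction that transforms [78] -> [-78] is: neg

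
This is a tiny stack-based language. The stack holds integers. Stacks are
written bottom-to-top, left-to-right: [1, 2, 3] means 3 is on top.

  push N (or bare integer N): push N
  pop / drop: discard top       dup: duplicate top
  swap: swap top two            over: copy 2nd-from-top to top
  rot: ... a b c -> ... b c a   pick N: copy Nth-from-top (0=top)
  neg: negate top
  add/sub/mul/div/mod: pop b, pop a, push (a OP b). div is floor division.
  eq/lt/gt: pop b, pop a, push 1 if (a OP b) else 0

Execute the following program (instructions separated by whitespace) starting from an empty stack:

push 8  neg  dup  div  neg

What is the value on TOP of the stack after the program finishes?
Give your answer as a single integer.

After 'push 8': [8]
After 'neg': [-8]
After 'dup': [-8, -8]
After 'div': [1]
After 'neg': [-1]

Answer: -1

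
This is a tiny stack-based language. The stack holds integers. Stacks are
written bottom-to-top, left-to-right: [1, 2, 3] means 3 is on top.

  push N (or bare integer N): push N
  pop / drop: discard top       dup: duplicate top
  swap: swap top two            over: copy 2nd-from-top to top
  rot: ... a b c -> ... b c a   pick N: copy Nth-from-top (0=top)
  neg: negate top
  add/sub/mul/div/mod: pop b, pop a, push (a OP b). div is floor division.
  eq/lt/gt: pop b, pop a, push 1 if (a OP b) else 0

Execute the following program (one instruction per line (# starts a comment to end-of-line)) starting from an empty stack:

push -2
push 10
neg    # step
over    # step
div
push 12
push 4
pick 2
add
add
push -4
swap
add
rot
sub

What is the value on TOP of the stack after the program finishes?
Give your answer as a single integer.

After 'push -2': [-2]
After 'push 10': [-2, 10]
After 'neg': [-2, -10]
After 'over': [-2, -10, -2]
After 'div': [-2, 5]
After 'push 12': [-2, 5, 12]
After 'push 4': [-2, 5, 12, 4]
After 'pick 2': [-2, 5, 12, 4, 5]
After 'add': [-2, 5, 12, 9]
After 'add': [-2, 5, 21]
After 'push -4': [-2, 5, 21, -4]
After 'swap': [-2, 5, -4, 21]
After 'add': [-2, 5, 17]
After 'rot': [5, 17, -2]
After 'sub': [5, 19]

Answer: 19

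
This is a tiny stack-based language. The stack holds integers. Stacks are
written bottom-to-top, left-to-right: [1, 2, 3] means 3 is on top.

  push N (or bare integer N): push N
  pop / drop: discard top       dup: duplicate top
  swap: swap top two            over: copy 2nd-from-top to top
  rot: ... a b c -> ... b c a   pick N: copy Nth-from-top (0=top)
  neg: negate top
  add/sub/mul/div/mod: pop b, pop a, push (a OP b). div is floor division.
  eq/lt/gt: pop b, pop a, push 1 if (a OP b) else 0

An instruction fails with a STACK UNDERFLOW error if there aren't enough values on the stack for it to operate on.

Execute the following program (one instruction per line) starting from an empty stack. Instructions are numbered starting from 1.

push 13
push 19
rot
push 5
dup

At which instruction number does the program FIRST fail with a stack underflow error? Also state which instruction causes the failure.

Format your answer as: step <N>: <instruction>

Answer: step 3: rot

Derivation:
Step 1 ('push 13'): stack = [13], depth = 1
Step 2 ('push 19'): stack = [13, 19], depth = 2
Step 3 ('rot'): needs 3 value(s) but depth is 2 — STACK UNDERFLOW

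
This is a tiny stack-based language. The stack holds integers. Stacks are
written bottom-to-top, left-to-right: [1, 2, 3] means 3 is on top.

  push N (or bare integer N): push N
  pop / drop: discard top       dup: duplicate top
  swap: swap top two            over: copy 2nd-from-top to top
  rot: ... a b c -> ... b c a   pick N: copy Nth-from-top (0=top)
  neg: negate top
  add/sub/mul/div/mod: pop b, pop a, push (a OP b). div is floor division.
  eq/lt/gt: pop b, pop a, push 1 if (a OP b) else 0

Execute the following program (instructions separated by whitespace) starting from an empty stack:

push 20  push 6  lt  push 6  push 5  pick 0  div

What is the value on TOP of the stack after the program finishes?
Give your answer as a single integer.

Answer: 1

Derivation:
After 'push 20': [20]
After 'push 6': [20, 6]
After 'lt': [0]
After 'push 6': [0, 6]
After 'push 5': [0, 6, 5]
After 'pick 0': [0, 6, 5, 5]
After 'div': [0, 6, 1]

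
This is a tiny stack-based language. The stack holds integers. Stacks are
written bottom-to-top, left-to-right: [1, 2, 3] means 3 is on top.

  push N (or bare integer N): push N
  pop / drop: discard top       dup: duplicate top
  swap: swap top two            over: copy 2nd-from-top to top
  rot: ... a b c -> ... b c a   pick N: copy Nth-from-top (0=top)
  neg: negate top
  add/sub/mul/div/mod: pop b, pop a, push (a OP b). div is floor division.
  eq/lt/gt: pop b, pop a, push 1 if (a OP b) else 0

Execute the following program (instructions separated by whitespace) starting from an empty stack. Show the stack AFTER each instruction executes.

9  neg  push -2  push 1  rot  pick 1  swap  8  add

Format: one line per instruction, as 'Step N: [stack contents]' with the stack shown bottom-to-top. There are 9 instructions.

Step 1: [9]
Step 2: [-9]
Step 3: [-9, -2]
Step 4: [-9, -2, 1]
Step 5: [-2, 1, -9]
Step 6: [-2, 1, -9, 1]
Step 7: [-2, 1, 1, -9]
Step 8: [-2, 1, 1, -9, 8]
Step 9: [-2, 1, 1, -1]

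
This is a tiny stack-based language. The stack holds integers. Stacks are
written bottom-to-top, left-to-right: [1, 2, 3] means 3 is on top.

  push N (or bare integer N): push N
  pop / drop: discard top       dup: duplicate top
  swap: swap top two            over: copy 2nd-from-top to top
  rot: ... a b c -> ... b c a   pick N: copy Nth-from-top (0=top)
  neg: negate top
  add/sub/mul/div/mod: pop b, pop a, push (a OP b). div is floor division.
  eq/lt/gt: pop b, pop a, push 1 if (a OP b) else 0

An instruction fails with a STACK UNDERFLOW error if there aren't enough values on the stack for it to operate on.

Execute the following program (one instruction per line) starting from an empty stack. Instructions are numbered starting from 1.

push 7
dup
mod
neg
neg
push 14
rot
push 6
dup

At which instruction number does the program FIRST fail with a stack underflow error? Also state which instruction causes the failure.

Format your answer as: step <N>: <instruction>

Step 1 ('push 7'): stack = [7], depth = 1
Step 2 ('dup'): stack = [7, 7], depth = 2
Step 3 ('mod'): stack = [0], depth = 1
Step 4 ('neg'): stack = [0], depth = 1
Step 5 ('neg'): stack = [0], depth = 1
Step 6 ('push 14'): stack = [0, 14], depth = 2
Step 7 ('rot'): needs 3 value(s) but depth is 2 — STACK UNDERFLOW

Answer: step 7: rot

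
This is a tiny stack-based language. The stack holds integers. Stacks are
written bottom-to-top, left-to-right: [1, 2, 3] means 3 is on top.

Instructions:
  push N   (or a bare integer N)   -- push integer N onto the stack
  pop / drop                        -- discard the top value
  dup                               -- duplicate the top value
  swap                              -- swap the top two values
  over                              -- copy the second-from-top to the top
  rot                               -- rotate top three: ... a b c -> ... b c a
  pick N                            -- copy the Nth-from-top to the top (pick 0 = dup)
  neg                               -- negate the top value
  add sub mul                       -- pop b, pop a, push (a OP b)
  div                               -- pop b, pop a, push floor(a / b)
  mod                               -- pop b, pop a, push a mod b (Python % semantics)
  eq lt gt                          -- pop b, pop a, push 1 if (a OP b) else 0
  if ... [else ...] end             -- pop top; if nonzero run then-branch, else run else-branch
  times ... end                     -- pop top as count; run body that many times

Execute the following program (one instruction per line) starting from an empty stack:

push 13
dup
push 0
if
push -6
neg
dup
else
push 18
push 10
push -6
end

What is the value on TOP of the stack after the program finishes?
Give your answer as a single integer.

After 'push 13': [13]
After 'dup': [13, 13]
After 'push 0': [13, 13, 0]
After 'if': [13, 13]
After 'push 18': [13, 13, 18]
After 'push 10': [13, 13, 18, 10]
After 'push -6': [13, 13, 18, 10, -6]

Answer: -6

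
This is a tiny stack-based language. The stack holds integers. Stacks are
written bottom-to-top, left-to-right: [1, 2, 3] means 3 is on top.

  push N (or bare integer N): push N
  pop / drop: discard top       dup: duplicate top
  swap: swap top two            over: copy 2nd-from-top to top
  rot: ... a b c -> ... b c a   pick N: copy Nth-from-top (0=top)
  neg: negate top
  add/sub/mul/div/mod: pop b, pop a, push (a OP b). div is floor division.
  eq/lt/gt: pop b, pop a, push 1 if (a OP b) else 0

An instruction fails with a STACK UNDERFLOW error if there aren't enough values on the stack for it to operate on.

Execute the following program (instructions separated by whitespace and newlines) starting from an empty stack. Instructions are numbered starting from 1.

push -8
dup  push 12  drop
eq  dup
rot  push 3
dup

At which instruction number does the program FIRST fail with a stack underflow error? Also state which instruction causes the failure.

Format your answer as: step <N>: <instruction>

Step 1 ('push -8'): stack = [-8], depth = 1
Step 2 ('dup'): stack = [-8, -8], depth = 2
Step 3 ('push 12'): stack = [-8, -8, 12], depth = 3
Step 4 ('drop'): stack = [-8, -8], depth = 2
Step 5 ('eq'): stack = [1], depth = 1
Step 6 ('dup'): stack = [1, 1], depth = 2
Step 7 ('rot'): needs 3 value(s) but depth is 2 — STACK UNDERFLOW

Answer: step 7: rot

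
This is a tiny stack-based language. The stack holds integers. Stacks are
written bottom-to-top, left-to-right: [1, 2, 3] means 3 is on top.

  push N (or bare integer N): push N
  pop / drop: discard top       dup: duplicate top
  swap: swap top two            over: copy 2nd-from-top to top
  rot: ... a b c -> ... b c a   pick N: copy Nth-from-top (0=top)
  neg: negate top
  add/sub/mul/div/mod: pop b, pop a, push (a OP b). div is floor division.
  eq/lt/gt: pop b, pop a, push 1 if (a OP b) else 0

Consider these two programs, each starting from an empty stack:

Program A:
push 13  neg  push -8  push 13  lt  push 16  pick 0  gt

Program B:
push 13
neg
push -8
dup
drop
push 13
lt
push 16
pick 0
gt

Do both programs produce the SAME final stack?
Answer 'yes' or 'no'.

Answer: yes

Derivation:
Program A trace:
  After 'push 13': [13]
  After 'neg': [-13]
  After 'push -8': [-13, -8]
  After 'push 13': [-13, -8, 13]
  After 'lt': [-13, 1]
  After 'push 16': [-13, 1, 16]
  After 'pick 0': [-13, 1, 16, 16]
  After 'gt': [-13, 1, 0]
Program A final stack: [-13, 1, 0]

Program B trace:
  After 'push 13': [13]
  After 'neg': [-13]
  After 'push -8': [-13, -8]
  After 'dup': [-13, -8, -8]
  After 'drop': [-13, -8]
  After 'push 13': [-13, -8, 13]
  After 'lt': [-13, 1]
  After 'push 16': [-13, 1, 16]
  After 'pick 0': [-13, 1, 16, 16]
  After 'gt': [-13, 1, 0]
Program B final stack: [-13, 1, 0]
Same: yes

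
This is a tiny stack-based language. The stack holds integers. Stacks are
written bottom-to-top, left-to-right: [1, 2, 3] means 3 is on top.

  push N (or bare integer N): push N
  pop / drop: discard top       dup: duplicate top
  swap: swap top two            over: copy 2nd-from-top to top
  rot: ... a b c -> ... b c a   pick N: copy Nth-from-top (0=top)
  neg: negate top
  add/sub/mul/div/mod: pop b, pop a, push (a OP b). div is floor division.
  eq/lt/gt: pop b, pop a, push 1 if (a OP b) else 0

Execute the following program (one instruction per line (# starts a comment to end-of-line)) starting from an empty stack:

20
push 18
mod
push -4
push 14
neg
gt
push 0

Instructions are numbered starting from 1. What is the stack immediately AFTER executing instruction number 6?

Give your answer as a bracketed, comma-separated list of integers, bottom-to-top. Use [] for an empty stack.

Step 1 ('20'): [20]
Step 2 ('push 18'): [20, 18]
Step 3 ('mod'): [2]
Step 4 ('push -4'): [2, -4]
Step 5 ('push 14'): [2, -4, 14]
Step 6 ('neg'): [2, -4, -14]

Answer: [2, -4, -14]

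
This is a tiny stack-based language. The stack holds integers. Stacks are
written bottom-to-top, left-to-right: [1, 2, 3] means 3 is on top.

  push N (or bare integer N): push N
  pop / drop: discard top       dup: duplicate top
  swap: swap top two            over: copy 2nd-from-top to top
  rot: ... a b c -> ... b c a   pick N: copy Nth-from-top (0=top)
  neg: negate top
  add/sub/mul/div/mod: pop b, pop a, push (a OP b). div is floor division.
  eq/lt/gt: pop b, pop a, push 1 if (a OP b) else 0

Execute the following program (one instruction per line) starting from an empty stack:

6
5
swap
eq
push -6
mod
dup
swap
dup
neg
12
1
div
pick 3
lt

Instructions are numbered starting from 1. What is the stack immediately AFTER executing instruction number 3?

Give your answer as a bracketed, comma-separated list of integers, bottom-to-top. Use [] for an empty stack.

Step 1 ('6'): [6]
Step 2 ('5'): [6, 5]
Step 3 ('swap'): [5, 6]

Answer: [5, 6]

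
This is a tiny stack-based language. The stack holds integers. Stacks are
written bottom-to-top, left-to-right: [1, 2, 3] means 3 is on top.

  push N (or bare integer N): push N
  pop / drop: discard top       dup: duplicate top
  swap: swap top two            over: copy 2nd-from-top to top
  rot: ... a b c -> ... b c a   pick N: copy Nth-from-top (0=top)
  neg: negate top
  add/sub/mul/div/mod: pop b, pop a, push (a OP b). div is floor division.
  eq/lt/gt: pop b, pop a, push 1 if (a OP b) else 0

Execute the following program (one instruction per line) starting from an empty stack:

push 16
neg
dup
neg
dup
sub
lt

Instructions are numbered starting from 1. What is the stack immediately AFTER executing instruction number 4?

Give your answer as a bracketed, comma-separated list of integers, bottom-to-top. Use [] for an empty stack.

Step 1 ('push 16'): [16]
Step 2 ('neg'): [-16]
Step 3 ('dup'): [-16, -16]
Step 4 ('neg'): [-16, 16]

Answer: [-16, 16]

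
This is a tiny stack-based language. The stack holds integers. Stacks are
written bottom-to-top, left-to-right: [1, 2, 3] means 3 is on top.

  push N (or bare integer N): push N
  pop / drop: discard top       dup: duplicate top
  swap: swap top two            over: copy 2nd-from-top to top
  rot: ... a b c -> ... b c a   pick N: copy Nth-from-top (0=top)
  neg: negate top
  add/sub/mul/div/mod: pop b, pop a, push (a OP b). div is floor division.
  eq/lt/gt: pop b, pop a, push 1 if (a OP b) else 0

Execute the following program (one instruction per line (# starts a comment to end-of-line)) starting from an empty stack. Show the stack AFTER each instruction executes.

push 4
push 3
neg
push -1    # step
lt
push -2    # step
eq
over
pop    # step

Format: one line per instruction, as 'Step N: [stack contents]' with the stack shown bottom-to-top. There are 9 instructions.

Step 1: [4]
Step 2: [4, 3]
Step 3: [4, -3]
Step 4: [4, -3, -1]
Step 5: [4, 1]
Step 6: [4, 1, -2]
Step 7: [4, 0]
Step 8: [4, 0, 4]
Step 9: [4, 0]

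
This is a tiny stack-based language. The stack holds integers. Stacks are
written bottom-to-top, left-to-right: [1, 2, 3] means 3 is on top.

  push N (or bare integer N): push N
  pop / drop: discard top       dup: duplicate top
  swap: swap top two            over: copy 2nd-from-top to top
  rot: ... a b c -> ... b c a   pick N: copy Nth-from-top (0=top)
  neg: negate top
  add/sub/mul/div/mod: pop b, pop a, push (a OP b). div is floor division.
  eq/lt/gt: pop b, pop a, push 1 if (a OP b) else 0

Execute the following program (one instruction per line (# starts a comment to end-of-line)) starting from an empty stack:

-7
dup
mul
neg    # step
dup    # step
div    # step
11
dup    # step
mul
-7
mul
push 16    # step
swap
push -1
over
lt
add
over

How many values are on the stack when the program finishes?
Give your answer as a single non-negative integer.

After 'push -7': stack = [-7] (depth 1)
After 'dup': stack = [-7, -7] (depth 2)
After 'mul': stack = [49] (depth 1)
After 'neg': stack = [-49] (depth 1)
After 'dup': stack = [-49, -49] (depth 2)
After 'div': stack = [1] (depth 1)
After 'push 11': stack = [1, 11] (depth 2)
After 'dup': stack = [1, 11, 11] (depth 3)
After 'mul': stack = [1, 121] (depth 2)
After 'push -7': stack = [1, 121, -7] (depth 3)
After 'mul': stack = [1, -847] (depth 2)
After 'push 16': stack = [1, -847, 16] (depth 3)
After 'swap': stack = [1, 16, -847] (depth 3)
After 'push -1': stack = [1, 16, -847, -1] (depth 4)
After 'over': stack = [1, 16, -847, -1, -847] (depth 5)
After 'lt': stack = [1, 16, -847, 0] (depth 4)
After 'add': stack = [1, 16, -847] (depth 3)
After 'over': stack = [1, 16, -847, 16] (depth 4)

Answer: 4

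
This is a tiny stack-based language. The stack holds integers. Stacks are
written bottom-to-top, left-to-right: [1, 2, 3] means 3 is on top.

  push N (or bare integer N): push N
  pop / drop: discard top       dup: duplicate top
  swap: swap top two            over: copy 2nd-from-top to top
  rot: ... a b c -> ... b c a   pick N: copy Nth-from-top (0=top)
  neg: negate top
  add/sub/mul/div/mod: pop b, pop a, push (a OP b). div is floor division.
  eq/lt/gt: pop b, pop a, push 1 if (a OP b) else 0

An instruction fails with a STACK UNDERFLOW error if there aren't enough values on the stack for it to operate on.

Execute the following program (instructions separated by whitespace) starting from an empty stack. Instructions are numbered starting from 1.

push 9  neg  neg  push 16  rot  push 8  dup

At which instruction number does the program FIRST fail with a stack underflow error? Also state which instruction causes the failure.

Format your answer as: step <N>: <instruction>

Step 1 ('push 9'): stack = [9], depth = 1
Step 2 ('neg'): stack = [-9], depth = 1
Step 3 ('neg'): stack = [9], depth = 1
Step 4 ('push 16'): stack = [9, 16], depth = 2
Step 5 ('rot'): needs 3 value(s) but depth is 2 — STACK UNDERFLOW

Answer: step 5: rot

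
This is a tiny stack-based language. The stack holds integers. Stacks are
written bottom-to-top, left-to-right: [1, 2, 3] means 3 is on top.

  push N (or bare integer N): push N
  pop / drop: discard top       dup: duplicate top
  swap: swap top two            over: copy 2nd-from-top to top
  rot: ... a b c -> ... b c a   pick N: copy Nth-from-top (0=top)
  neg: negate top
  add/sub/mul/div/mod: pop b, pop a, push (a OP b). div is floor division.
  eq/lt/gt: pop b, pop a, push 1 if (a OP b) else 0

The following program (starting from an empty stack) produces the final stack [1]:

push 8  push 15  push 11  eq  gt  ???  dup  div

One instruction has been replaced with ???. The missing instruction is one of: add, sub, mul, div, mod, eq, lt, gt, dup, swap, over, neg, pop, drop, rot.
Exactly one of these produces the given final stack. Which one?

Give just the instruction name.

Answer: neg

Derivation:
Stack before ???: [1]
Stack after ???:  [-1]
The instruction that transforms [1] -> [-1] is: neg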